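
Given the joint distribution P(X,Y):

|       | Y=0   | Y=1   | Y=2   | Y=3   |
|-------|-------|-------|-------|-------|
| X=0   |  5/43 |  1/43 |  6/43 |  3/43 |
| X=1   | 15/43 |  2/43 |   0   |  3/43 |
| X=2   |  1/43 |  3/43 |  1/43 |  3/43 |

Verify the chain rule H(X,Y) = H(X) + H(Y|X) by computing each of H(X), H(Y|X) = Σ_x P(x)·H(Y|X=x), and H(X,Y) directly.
H(X) = 1.4951 bits, H(Y|X) = 1.4488 bits, H(X,Y) = 2.9439 bits

Marginal of X (row sums):
  P(X=0) = 5/43 + 1/43 + 6/43 + 3/43 = 15/43
  P(X=1) = 15/43 + 2/43 + 0 + 3/43 = 20/43
  P(X=2) = 1/43 + 3/43 + 1/43 + 3/43 = 8/43
H(X) = -[(15/43)·log₂(15/43) + (20/43)·log₂(20/43) + (8/43)·log₂(8/43)]
  = 0.530014 + 0.513645 + 0.451398 = 1.4951 bits

H(Y|X) = Σ_x P(x)·H(Y|X=x):
  X=0: P(X=0) = 15/43, P(Y|X=0) = (1/3, 1/15, 2/5, 1/5) → H(Y|X=0) = 1.781937
  X=1: P(X=1) = 20/43, P(Y|X=1) = (3/4, 1/10, 0, 3/20) → H(Y|X=1) = 1.054016
  X=2: P(X=2) = 8/43, P(Y|X=2) = (1/8, 3/8, 1/8, 3/8) → H(Y|X=2) = 1.811278
H(Y|X) = (15/43)·1.781937 + (20/43)·1.054016 + (8/43)·1.811278 = 1.4488 bits

H(X,Y) = -Σ_{x,y} P(x,y) log₂ P(x,y). Per-cell terms -P(x,y)·log₂P(x,y):
  X=0: 0.360969, 0.126192, 0.396461, 0.267998
  X=1: 0.530014, 0.205873, 0.000000, 0.267998
  X=2: 0.126192, 0.267998, 0.126192, 0.267998
  (cells with P = 0 contribute 0)
Sum of the 12 terms: H(X,Y) = 2.9439 bits

Chain rule check:
  H(X) + H(Y|X) = 1.4951 + 1.4488 = 2.9439 bits
  H(X,Y) = 2.9439 bits
✓ Chain rule verified.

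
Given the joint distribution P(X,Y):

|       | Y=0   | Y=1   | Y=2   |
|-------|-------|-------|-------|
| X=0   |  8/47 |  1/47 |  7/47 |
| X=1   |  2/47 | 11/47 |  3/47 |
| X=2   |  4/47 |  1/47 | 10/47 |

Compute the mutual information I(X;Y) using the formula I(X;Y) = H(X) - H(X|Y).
0.3467 bits

I(X;Y) = H(X) - H(X|Y)

Marginal of X (row sums):
  P(X=0) = 8/47 + 1/47 + 7/47 = 16/47
  P(X=1) = 2/47 + 11/47 + 3/47 = 16/47
  P(X=2) = 4/47 + 1/47 + 10/47 = 15/47
H(X) = -[(16/47)·log₂(16/47) + (16/47)·log₂(16/47) + (15/47)·log₂(15/47)]
  = 0.52922174 + 0.52922174 + 0.52586115 = 1.5843046 bits

Marginal of Y (column sums):
  P(Y=0) = 8/47 + 2/47 + 4/47 = 14/47
  P(Y=1) = 1/47 + 11/47 + 1/47 = 13/47
  P(Y=2) = 7/47 + 3/47 + 10/47 = 20/47
H(X|Y) = Σ_y P(y)·H(X|Y=y):
  Y=0: P(Y=0) = 14/47, P(X|Y=0) = (4/7, 1/7, 2/7) → H(X|Y=0) = 1.37878349
  Y=1: P(Y=1) = 13/47, P(X|Y=1) = (1/13, 11/13, 1/13) → H(X|Y=1) = 0.77322835
  Y=2: P(Y=2) = 20/47, P(X|Y=2) = (7/20, 3/20, 1/2) → H(X|Y=2) = 1.44064545
H(X|Y) = (14/47)·1.37878349 + (13/47)·0.77322835 + (20/47)·1.44064545 = 1.2376138 bits

I(X;Y) = H(X) - H(X|Y) = 1.5843046 - 1.2376138 = 0.3467 bits

Cross-check via I(X;Y) = H(X) + H(Y) - H(X,Y): computing H(Y) from the column sums and H(X,Y) from the 9 cells in the same way gives H(Y) = 1.5578389 bits and H(X,Y) = 2.7954527 bits, so
I(X;Y) = 1.5843046 + 1.5578389 - 2.7954527 = 0.3467 bits ✓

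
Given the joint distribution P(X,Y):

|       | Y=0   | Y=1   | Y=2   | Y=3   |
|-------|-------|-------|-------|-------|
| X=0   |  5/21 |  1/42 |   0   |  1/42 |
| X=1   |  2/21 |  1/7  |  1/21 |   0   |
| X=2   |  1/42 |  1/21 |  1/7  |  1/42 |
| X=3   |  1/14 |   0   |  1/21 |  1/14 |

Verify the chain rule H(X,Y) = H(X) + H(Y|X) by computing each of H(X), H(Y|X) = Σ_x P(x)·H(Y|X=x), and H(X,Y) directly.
H(X) = 1.9814 bits, H(Y|X) = 1.3217 bits, H(X,Y) = 3.3031 bits

Marginal of X (row sums):
  P(X=0) = 5/21 + 1/42 + 0 + 1/42 = 2/7
  P(X=1) = 2/21 + 1/7 + 1/21 + 0 = 2/7
  P(X=2) = 1/42 + 1/21 + 1/7 + 1/42 = 5/21
  P(X=3) = 1/14 + 0 + 1/21 + 1/14 = 4/21
H(X) = -[(2/7)·log₂(2/7) + (2/7)·log₂(2/7) + (5/21)·log₂(5/21) + (4/21)·log₂(4/21)]
  = 0.51639 + 0.51639 + 0.49295 + 0.45568 = 1.9814 bits

H(Y|X) = Σ_x P(x)·H(Y|X=x):
  X=0: P(X=0) = 2/7, P(Y|X=0) = (5/6, 1/12, 0, 1/12) → H(Y|X=0) = 0.81669
  X=1: P(X=1) = 2/7, P(Y|X=1) = (1/3, 1/2, 1/6, 0) → H(Y|X=1) = 1.45915
  X=2: P(X=2) = 5/21, P(Y|X=2) = (1/10, 1/5, 3/5, 1/10) → H(Y|X=2) = 1.57095
  X=3: P(X=3) = 4/21, P(Y|X=3) = (3/8, 0, 1/4, 3/8) → H(Y|X=3) = 1.56128
H(Y|X) = (2/7)·0.81669 + (2/7)·1.45915 + (5/21)·1.57095 + (4/21)·1.56128 = 1.3217 bits

H(X,Y) = -Σ_{x,y} P(x,y) log₂ P(x,y). Per-cell terms -P(x,y)·log₂P(x,y):
  X=0: 0.49295, 0.12839, 0.00000, 0.12839
  X=1: 0.32308, 0.40105, 0.20916, 0.00000
  X=2: 0.12839, 0.20916, 0.40105, 0.12839
  X=3: 0.27195, 0.00000, 0.20916, 0.27195
  (cells with P = 0 contribute 0)
Sum of the 16 terms: H(X,Y) = 3.3031 bits

Chain rule check:
  H(X) + H(Y|X) = 1.9814 + 1.3217 = 3.3031 bits
  H(X,Y) = 3.3031 bits
✓ Chain rule verified.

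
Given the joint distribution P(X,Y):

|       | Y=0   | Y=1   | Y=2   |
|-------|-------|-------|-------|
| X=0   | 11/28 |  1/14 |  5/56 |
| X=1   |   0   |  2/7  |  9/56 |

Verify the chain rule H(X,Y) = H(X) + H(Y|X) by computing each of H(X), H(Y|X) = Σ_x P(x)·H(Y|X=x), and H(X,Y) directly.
H(X) = 0.9917 bits, H(Y|X) = 1.0613 bits, H(X,Y) = 2.0530 bits

Marginal of X (row sums):
  P(X=0) = 11/28 + 1/14 + 5/56 = 31/56
  P(X=1) = 0 + 2/7 + 9/56 = 25/56
H(X) = -[(31/56)·log₂(31/56) + (25/56)·log₂(25/56)]
  = 0.4723 + 0.5194 = 0.9917 bits

H(Y|X) = Σ_x P(x)·H(Y|X=x):
  X=0: P(X=0) = 31/56, P(Y|X=0) = (22/31, 4/31, 5/31) → H(Y|X=0) = 1.1569
  X=1: P(X=1) = 25/56, P(Y|X=1) = (0, 16/25, 9/25) → H(Y|X=1) = 0.9427
H(Y|X) = (31/56)·1.1569 + (25/56)·0.9427 = 1.0613 bits

H(X,Y) = -Σ_{x,y} P(x,y) log₂ P(x,y). Per-cell terms -P(x,y)·log₂P(x,y):
  X=0: 0.5295, 0.2720, 0.3112
  X=1: 0.0000, 0.5164, 0.4239
  (cells with P = 0 contribute 0)
Sum of the 6 terms: H(X,Y) = 2.0530 bits

Chain rule check:
  H(X) + H(Y|X) = 0.9917 + 1.0613 = 2.0530 bits
  H(X,Y) = 2.0530 bits
✓ Chain rule verified.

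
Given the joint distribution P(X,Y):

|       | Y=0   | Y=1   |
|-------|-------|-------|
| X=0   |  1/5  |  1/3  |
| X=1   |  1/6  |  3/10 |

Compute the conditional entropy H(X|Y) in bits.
0.9965 bits

H(X|Y) = H(X,Y) - H(Y)

H(X,Y) = -Σ_{x,y} P(x,y) log₂ P(x,y). Per-cell terms -P(x,y)·log₂P(x,y):
  X=0: 0.46439, 0.52832
  X=1: 0.43083, 0.52109
Sum of the 4 terms: H(X,Y) = 1.9446 bits

Marginal of Y (column sums):
  P(Y=0) = 1/5 + 1/6 = 11/30
  P(Y=1) = 1/3 + 3/10 = 19/30
H(Y) = -[(11/30)·log₂(11/30) + (19/30)·log₂(19/30)]
  = 0.53073 + 0.41734 = 0.9481 bits

H(X|Y) = H(X,Y) - H(Y) = 1.9446 - 0.9481 = 0.9965 bits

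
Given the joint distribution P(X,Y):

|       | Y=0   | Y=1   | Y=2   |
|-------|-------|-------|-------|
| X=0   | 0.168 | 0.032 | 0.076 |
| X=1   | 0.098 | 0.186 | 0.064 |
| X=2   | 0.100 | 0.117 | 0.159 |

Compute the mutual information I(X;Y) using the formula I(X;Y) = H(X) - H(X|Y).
0.1297 bits

I(X;Y) = H(X) - H(X|Y)

Marginal of X (row sums):
  P(X=0) = 0.168 + 0.032 + 0.076 = 0.276
  P(X=1) = 0.098 + 0.186 + 0.064 = 0.348
  P(X=2) = 0.100 + 0.117 + 0.159 = 0.376
H(X) = -[0.276·log₂(0.276) + 0.348·log₂(0.348) + 0.376·log₂(0.376)]
  = 0.51260 + 0.52995 + 0.53061 = 1.57316 bits

Marginal of Y (column sums):
  P(Y=0) = 0.168 + 0.098 + 0.100 = 0.366
  P(Y=1) = 0.032 + 0.186 + 0.117 = 0.335
  P(Y=2) = 0.076 + 0.064 + 0.159 = 0.299
H(X|Y) = Σ_y P(y)·H(X|Y=y):
  Y=0: P(Y=0) = 0.366, P(X|Y=0) = (28/61, 49/183, 50/183) → H(X|Y=0) = 1.53609
  Y=1: P(Y=1) = 0.335, P(X|Y=1) = (32/335, 186/335, 117/335) → H(X|Y=1) = 1.32498
  Y=2: P(Y=2) = 0.299, P(X|Y=2) = (76/299, 64/299, 159/299) → H(X|Y=2) = 1.46283
H(X|Y) = 0.366·1.53609 + 0.335·1.32498 + 0.299·1.46283 = 1.44346 bits

I(X;Y) = H(X) - H(X|Y) = 1.57316 - 1.44346 = 0.1297 bits

Cross-check via I(X;Y) = H(X) + H(Y) - H(X,Y): computing H(Y) from the column sums and H(X,Y) from the 9 cells in the same way gives H(Y) = 1.58008 bits and H(X,Y) = 3.02354 bits, so
I(X;Y) = 1.57316 + 1.58008 - 3.02354 = 0.1297 bits ✓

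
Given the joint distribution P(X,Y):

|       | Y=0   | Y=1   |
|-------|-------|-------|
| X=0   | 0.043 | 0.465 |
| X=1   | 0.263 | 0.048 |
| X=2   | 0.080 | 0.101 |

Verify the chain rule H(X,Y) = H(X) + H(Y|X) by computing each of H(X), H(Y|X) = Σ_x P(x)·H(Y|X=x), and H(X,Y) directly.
H(X) = 1.4667 bits, H(Y|X) = 0.5848 bits, H(X,Y) = 2.0515 bits

Marginal of X (row sums):
  P(X=0) = 0.043 + 0.465 = 0.508
  P(X=1) = 0.263 + 0.048 = 0.311
  P(X=2) = 0.080 + 0.101 = 0.181
H(X) = -[0.508·log₂(0.508) + 0.311·log₂(0.311) + 0.181·log₂(0.181)]
  = 0.49637 + 0.52404 + 0.44633 = 1.4667 bits

H(Y|X) = Σ_x P(x)·H(Y|X=x):
  X=0: P(X=0) = 0.508, P(Y|X=0) = (43/508, 465/508) → H(Y|X=0) = 0.41834
  X=1: P(X=1) = 0.311, P(Y|X=1) = (263/311, 48/311) → H(Y|X=1) = 0.62060
  X=2: P(X=2) = 0.181, P(Y|X=2) = (80/181, 101/181) → H(Y|X=2) = 0.99027
H(Y|X) = 0.508·0.41834 + 0.311·0.62060 + 0.181·0.99027 = 0.5848 bits

H(X,Y) = -Σ_{x,y} P(x,y) log₂ P(x,y). Per-cell terms -P(x,y)·log₂P(x,y):
  X=0: 0.19520, 0.51368
  X=1: 0.50677, 0.21028
  X=2: 0.29151, 0.33406
Sum of the 6 terms: H(X,Y) = 2.0515 bits

Chain rule check:
  H(X) + H(Y|X) = 1.4667 + 0.5848 = 2.0515 bits
  H(X,Y) = 2.0515 bits
✓ Chain rule verified.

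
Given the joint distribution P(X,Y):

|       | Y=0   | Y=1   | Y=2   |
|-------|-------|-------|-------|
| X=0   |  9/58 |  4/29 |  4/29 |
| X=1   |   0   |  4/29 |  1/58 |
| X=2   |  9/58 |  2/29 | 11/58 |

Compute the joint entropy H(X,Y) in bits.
2.8388 bits

H(X,Y) = -Σ_{x,y} P(x,y) log₂ P(x,y). Per-cell terms -P(x,y)·log₂P(x,y):
  X=0: 0.4171, 0.3942, 0.3942
  X=1: 0.0000, 0.3942, 0.1010
  X=2: 0.4171, 0.2661, 0.4549
  (cells with P = 0 contribute 0)
Sum of the 9 terms: H(X,Y) = 2.8388 bits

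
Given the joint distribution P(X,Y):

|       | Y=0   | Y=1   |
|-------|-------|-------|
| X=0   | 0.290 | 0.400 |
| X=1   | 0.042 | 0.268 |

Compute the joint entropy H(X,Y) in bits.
1.7479 bits

H(X,Y) = -Σ_{x,y} P(x,y) log₂ P(x,y). Per-cell terms -P(x,y)·log₂P(x,y):
  X=0: 0.5179, 0.5288
  X=1: 0.1921, 0.5091
Sum of the 4 terms: H(X,Y) = 1.7479 bits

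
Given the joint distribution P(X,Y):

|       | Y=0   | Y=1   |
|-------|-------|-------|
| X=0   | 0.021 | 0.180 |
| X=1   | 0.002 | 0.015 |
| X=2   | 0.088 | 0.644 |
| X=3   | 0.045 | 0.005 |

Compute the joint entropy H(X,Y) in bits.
1.6281 bits

H(X,Y) = -Σ_{x,y} P(x,y) log₂ P(x,y). Per-cell terms -P(x,y)·log₂P(x,y):
  X=0: 0.1170, 0.4453
  X=1: 0.0179, 0.0909
  X=2: 0.3086, 0.4089
  X=3: 0.2013, 0.0382
Sum of the 8 terms: H(X,Y) = 1.6281 bits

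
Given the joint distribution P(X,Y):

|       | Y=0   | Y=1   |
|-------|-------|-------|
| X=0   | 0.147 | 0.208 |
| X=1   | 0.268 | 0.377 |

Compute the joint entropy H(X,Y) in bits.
1.9175 bits

H(X,Y) = -Σ_{x,y} P(x,y) log₂ P(x,y). Per-cell terms -P(x,y)·log₂P(x,y):
  X=0: 0.4066, 0.4712
  X=1: 0.5091, 0.5306
Sum of the 4 terms: H(X,Y) = 1.9175 bits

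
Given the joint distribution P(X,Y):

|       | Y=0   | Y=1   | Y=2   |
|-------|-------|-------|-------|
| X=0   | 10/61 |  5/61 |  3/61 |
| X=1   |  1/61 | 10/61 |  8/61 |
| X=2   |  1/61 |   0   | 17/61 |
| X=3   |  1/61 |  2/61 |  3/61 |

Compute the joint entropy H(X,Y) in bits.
2.9300 bits

H(X,Y) = -Σ_{x,y} P(x,y) log₂ P(x,y). Per-cell terms -P(x,y)·log₂P(x,y):
  X=0: 0.4277, 0.2958, 0.2137
  X=1: 0.0972, 0.4277, 0.3844
  X=2: 0.0972, 0.0000, 0.5137
  X=3: 0.0972, 0.1617, 0.2137
  (cells with P = 0 contribute 0)
Sum of the 12 terms: H(X,Y) = 2.9300 bits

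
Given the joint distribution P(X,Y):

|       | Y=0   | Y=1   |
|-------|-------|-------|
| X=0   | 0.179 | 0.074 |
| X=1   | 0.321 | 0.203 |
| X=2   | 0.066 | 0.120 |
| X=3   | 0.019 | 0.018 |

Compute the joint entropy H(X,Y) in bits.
2.5543 bits

H(X,Y) = -Σ_{x,y} P(x,y) log₂ P(x,y). Per-cell terms -P(x,y)·log₂P(x,y):
  X=0: 0.4443, 0.2780
  X=1: 0.5262, 0.4670
  X=2: 0.2588, 0.3671
  X=3: 0.1086, 0.1043
Sum of the 8 terms: H(X,Y) = 2.5543 bits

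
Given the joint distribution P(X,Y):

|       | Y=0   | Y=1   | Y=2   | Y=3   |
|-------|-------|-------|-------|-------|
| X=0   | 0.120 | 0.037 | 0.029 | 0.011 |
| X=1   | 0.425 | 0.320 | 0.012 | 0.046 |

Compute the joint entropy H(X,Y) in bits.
2.0943 bits

H(X,Y) = -Σ_{x,y} P(x,y) log₂ P(x,y). Per-cell terms -P(x,y)·log₂P(x,y):
  X=0: 0.3671, 0.1760, 0.1481, 0.0716
  X=1: 0.5246, 0.5260, 0.0766, 0.2043
Sum of the 8 terms: H(X,Y) = 2.0943 bits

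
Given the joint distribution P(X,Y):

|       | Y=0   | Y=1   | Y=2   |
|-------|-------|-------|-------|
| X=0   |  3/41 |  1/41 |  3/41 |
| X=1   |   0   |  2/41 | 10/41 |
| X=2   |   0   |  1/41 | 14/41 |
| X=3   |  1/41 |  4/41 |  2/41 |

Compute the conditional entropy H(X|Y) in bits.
1.5817 bits

H(X|Y) = H(X,Y) - H(Y)

H(X,Y) = -Σ_{x,y} P(x,y) log₂ P(x,y). Per-cell terms -P(x,y)·log₂P(x,y):
  X=0: 0.27604, 0.13067, 0.27604
  X=1: 0.00000, 0.21256, 0.49649
  X=2: 0.00000, 0.13067, 0.52934
  X=3: 0.13067, 0.32757, 0.21256
  (cells with P = 0 contribute 0)
Sum of the 12 terms: H(X,Y) = 2.7226 bits

Marginal of Y (column sums):
  P(Y=0) = 3/41 + 0 + 0 + 1/41 = 4/41
  P(Y=1) = 1/41 + 2/41 + 1/41 + 4/41 = 8/41
  P(Y=2) = 3/41 + 10/41 + 14/41 + 2/41 = 29/41
H(Y) = -[(4/41)·log₂(4/41) + (8/41)·log₂(8/41) + (29/41)·log₂(29/41)]
  = 0.32757 + 0.46001 + 0.35336 = 1.1409 bits

H(X|Y) = H(X,Y) - H(Y) = 2.7226 - 1.1409 = 1.5817 bits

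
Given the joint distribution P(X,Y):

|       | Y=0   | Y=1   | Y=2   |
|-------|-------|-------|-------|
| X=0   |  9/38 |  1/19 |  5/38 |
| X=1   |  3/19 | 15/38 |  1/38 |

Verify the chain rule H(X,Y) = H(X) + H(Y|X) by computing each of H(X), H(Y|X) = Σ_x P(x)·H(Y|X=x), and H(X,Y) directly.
H(X) = 0.9819 bits, H(Y|X) = 1.2067 bits, H(X,Y) = 2.1887 bits

Marginal of X (row sums):
  P(X=0) = 9/38 + 1/19 + 5/38 = 8/19
  P(X=1) = 3/19 + 15/38 + 1/38 = 11/19
H(X) = -[(8/19)·log₂(8/19) + (11/19)·log₂(11/19)]
  = 0.52544 + 0.45650 = 0.9819 bits

H(Y|X) = Σ_x P(x)·H(Y|X=x):
  X=0: P(X=0) = 8/19, P(Y|X=0) = (9/16, 1/8, 5/16) → H(Y|X=0) = 1.36631
  X=1: P(X=1) = 11/19, P(Y|X=1) = (3/11, 15/22, 1/22) → H(Y|X=1) = 1.09065
H(Y|X) = (8/19)·1.36631 + (11/19)·1.09065 = 1.2067 bits

H(X,Y) = -Σ_{x,y} P(x,y) log₂ P(x,y). Per-cell terms -P(x,y)·log₂P(x,y):
  X=0: 0.49216, 0.22358, 0.38500
  X=1: 0.42047, 0.52936, 0.13810
Sum of the 6 terms: H(X,Y) = 2.1887 bits

Chain rule check:
  H(X) + H(Y|X) = 0.9819 + 1.2067 = 2.1886 bits
  H(X,Y) = 2.1887 bits
✓ Chain rule verified (Δ = 0.0001 is 4-dp rounding noise: each of the three values was rounded independently).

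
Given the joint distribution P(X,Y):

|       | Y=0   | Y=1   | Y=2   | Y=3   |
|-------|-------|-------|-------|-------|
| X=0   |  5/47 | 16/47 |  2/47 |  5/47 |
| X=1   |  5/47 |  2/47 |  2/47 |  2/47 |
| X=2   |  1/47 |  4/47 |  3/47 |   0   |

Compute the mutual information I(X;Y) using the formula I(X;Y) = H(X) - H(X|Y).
0.1814 bits

I(X;Y) = H(X) - H(X|Y)

Marginal of X (row sums):
  P(X=0) = 5/47 + 16/47 + 2/47 + 5/47 = 28/47
  P(X=1) = 5/47 + 2/47 + 2/47 + 2/47 = 11/47
  P(X=2) = 1/47 + 4/47 + 3/47 + 0 = 8/47
H(X) = -[(28/47)·log₂(28/47) + (11/47)·log₂(11/47) + (8/47)·log₂(8/47)]
  = 0.445161 + 0.490356 + 0.434824 = 1.37034 bits

Marginal of Y (column sums):
  P(Y=0) = 5/47 + 5/47 + 1/47 = 11/47
  P(Y=1) = 16/47 + 2/47 + 4/47 = 22/47
  P(Y=2) = 2/47 + 2/47 + 3/47 = 7/47
  P(Y=3) = 5/47 + 2/47 + 0 = 7/47
H(X|Y) = Σ_y P(y)·H(X|Y=y):
  Y=0: P(Y=0) = 11/47, P(X|Y=0) = (5/11, 5/11, 1/11) → H(X|Y=0) = 1.348588
  Y=1: P(Y=1) = 22/47, P(X|Y=1) = (8/11, 1/11, 2/11) → H(X|Y=1) = 1.095795
  Y=2: P(Y=2) = 7/47, P(X|Y=2) = (2/7, 2/7, 3/7) → H(X|Y=2) = 1.556657
  Y=3: P(Y=3) = 7/47, P(X|Y=3) = (5/7, 2/7, 0) → H(X|Y=3) = 0.863121
H(X|Y) = (11/47)·1.348588 + (22/47)·1.095795 + (7/47)·1.556657 + (7/47)·0.863121 = 1.18894 bits

I(X;Y) = H(X) - H(X|Y) = 1.37034 - 1.18894 = 0.1814 bits

Cross-check via I(X;Y) = H(X) + H(Y) - H(X,Y): computing H(Y) from the column sums and H(X,Y) from the 12 cells in the same way gives H(Y) = 1.82131 bits and H(X,Y) = 3.01025 bits, so
I(X;Y) = 1.37034 + 1.82131 - 3.01025 = 0.1814 bits ✓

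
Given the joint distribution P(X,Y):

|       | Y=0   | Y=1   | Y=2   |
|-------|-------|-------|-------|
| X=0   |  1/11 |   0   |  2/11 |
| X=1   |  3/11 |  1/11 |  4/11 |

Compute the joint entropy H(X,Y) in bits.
2.1181 bits

H(X,Y) = -Σ_{x,y} P(x,y) log₂ P(x,y). Per-cell terms -P(x,y)·log₂P(x,y):
  X=0: 0.3145, 0.0000, 0.4472
  X=1: 0.5112, 0.3145, 0.5307
  (cells with P = 0 contribute 0)
Sum of the 6 terms: H(X,Y) = 2.1181 bits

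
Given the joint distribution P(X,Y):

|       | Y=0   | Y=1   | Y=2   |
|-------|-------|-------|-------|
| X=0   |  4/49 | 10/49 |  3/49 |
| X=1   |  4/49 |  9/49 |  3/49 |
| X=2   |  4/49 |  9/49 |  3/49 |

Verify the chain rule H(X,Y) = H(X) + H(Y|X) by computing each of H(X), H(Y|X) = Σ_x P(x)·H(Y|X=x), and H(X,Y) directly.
H(X) = 1.5844 bits, H(Y|X) = 1.4070 bits, H(X,Y) = 2.9914 bits

Marginal of X (row sums):
  P(X=0) = 4/49 + 10/49 + 3/49 = 17/49
  P(X=1) = 4/49 + 9/49 + 3/49 = 16/49
  P(X=2) = 4/49 + 9/49 + 3/49 = 16/49
H(X) = -[(17/49)·log₂(17/49) + (16/49)·log₂(16/49) + (16/49)·log₂(16/49)]
  = 0.52986 + 0.52725 + 0.52725 = 1.5844 bits

H(Y|X) = Σ_x P(x)·H(Y|X=x):
  X=0: P(X=0) = 17/49, P(Y|X=0) = (4/17, 10/17, 3/17) → H(Y|X=0) = 1.38310
  X=1: P(X=1) = 16/49, P(Y|X=1) = (1/4, 9/16, 3/16) → H(Y|X=1) = 1.41974
  X=2: P(X=2) = 16/49, P(Y|X=2) = (1/4, 9/16, 3/16) → H(Y|X=2) = 1.41974
H(Y|X) = (17/49)·1.38310 + (16/49)·1.41974 + (16/49)·1.41974 = 1.4070 bits

H(X,Y) = -Σ_{x,y} P(x,y) log₂ P(x,y). Per-cell terms -P(x,y)·log₂P(x,y):
  X=0: 0.29508, 0.46791, 0.24672
  X=1: 0.29508, 0.44904, 0.24672
  X=2: 0.29508, 0.44904, 0.24672
Sum of the 9 terms: H(X,Y) = 2.9914 bits

Chain rule check:
  H(X) + H(Y|X) = 1.5844 + 1.4070 = 2.9914 bits
  H(X,Y) = 2.9914 bits
✓ Chain rule verified.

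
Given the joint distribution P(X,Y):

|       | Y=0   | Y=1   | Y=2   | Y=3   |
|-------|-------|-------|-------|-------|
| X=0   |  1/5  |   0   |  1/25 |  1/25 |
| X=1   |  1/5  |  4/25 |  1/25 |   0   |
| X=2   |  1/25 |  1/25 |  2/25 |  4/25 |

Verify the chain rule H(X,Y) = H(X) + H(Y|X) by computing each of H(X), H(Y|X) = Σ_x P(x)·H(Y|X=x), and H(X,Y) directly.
H(X) = 1.5690 bits, H(Y|X) = 1.4261 bits, H(X,Y) = 2.9951 bits

Marginal of X (row sums):
  P(X=0) = 1/5 + 0 + 1/25 + 1/25 = 7/25
  P(X=1) = 1/5 + 4/25 + 1/25 + 0 = 2/5
  P(X=2) = 1/25 + 1/25 + 2/25 + 4/25 = 8/25
H(X) = -[(7/25)·log₂(7/25) + (2/5)·log₂(2/5) + (8/25)·log₂(8/25)]
  = 0.51422 + 0.52877 + 0.52603 = 1.5690 bits

H(Y|X) = Σ_x P(x)·H(Y|X=x):
  X=0: P(X=0) = 7/25, P(Y|X=0) = (5/7, 0, 1/7, 1/7) → H(Y|X=0) = 1.14883
  X=1: P(X=1) = 2/5, P(Y|X=1) = (1/2, 2/5, 1/10, 0) → H(Y|X=1) = 1.36096
  X=2: P(X=2) = 8/25, P(Y|X=2) = (1/8, 1/8, 1/4, 1/2) → H(Y|X=2) = 1.75000
H(Y|X) = (7/25)·1.14883 + (2/5)·1.36096 + (8/25)·1.75000 = 1.4261 bits

H(X,Y) = -Σ_{x,y} P(x,y) log₂ P(x,y). Per-cell terms -P(x,y)·log₂P(x,y):
  X=0: 0.46439, 0.00000, 0.18575, 0.18575
  X=1: 0.46439, 0.42302, 0.18575, 0.00000
  X=2: 0.18575, 0.18575, 0.29151, 0.42302
  (cells with P = 0 contribute 0)
Sum of the 12 terms: H(X,Y) = 2.9951 bits

Chain rule check:
  H(X) + H(Y|X) = 1.5690 + 1.4261 = 2.9951 bits
  H(X,Y) = 2.9951 bits
✓ Chain rule verified.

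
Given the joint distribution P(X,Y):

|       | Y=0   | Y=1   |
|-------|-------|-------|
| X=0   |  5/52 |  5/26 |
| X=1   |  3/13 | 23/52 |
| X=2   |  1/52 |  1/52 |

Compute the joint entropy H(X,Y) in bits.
2.0102 bits

H(X,Y) = -Σ_{x,y} P(x,y) log₂ P(x,y). Per-cell terms -P(x,y)·log₂P(x,y):
  X=0: 0.3249, 0.4574
  X=1: 0.4882, 0.5205
  X=2: 0.1096, 0.1096
Sum of the 6 terms: H(X,Y) = 2.0102 bits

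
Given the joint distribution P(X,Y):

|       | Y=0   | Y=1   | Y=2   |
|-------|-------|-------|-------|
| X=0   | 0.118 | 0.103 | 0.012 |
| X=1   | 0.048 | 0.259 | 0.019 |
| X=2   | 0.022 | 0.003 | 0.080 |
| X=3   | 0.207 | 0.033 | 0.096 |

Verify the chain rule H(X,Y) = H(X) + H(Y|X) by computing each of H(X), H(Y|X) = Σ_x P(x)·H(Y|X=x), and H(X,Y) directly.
H(X) = 1.8869 bits, H(Y|X) = 1.1100 bits, H(X,Y) = 2.9970 bits

Marginal of X (row sums):
  P(X=0) = 0.118 + 0.103 + 0.012 = 0.233
  P(X=1) = 0.048 + 0.259 + 0.019 = 0.326
  P(X=2) = 0.022 + 0.003 + 0.080 = 0.105
  P(X=3) = 0.207 + 0.033 + 0.096 = 0.336
H(X) = -[0.233·log₂(0.233) + 0.326·log₂(0.326) + 0.105·log₂(0.105) + 0.336·log₂(0.336)]
  = 0.48967 + 0.52716 + 0.34141 + 0.52868 = 1.8869 bits

H(Y|X) = Σ_x P(x)·H(Y|X=x):
  X=0: P(X=0) = 0.233, P(Y|X=0) = (118/233, 103/233, 12/233) → H(Y|X=0) = 1.23809
  X=1: P(X=1) = 0.326, P(Y|X=1) = (24/163, 259/326, 19/326) → H(Y|X=1) = 0.90964
  X=2: P(X=2) = 0.105, P(Y|X=2) = (22/105, 1/35, 16/21) → H(Y|X=2) = 0.91790
  X=3: P(X=3) = 0.336, P(Y|X=3) = (69/112, 11/112, 2/7) → H(Y|X=3) = 1.27573
H(Y|X) = 0.233·1.23809 + 0.326·0.90964 + 0.105·0.91790 + 0.336·1.27573 = 1.1100 bits

H(X,Y) = -Σ_{x,y} P(x,y) log₂ P(x,y). Per-cell terms -P(x,y)·log₂P(x,y):
  X=0: 0.36381, 0.33777, 0.07657
  X=1: 0.21028, 0.50478, 0.10864
  X=2: 0.12114, 0.02514, 0.29151
  X=3: 0.47037, 0.16241, 0.32456
Sum of the 12 terms: H(X,Y) = 2.9970 bits

Chain rule check:
  H(X) + H(Y|X) = 1.8869 + 1.1100 = 2.9969 bits
  H(X,Y) = 2.9970 bits
✓ Chain rule verified (Δ = 0.0001 is 4-dp rounding noise: each of the three values was rounded independently).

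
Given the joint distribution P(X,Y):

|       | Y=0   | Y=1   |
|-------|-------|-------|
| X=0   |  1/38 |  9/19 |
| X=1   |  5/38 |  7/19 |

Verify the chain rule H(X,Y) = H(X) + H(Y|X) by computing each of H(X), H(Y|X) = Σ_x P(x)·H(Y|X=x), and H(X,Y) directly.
H(X) = 1.0000 bits, H(Y|X) = 0.5645 bits, H(X,Y) = 1.5645 bits

Marginal of X (row sums):
  P(X=0) = 1/38 + 9/19 = 1/2
  P(X=1) = 5/38 + 7/19 = 1/2
H(X) = -[(1/2)·log₂(1/2) + (1/2)·log₂(1/2)]
  = 0.50000 + 0.50000 = 1.0000 bits

H(Y|X) = Σ_x P(x)·H(Y|X=x):
  X=0: P(X=0) = 1/2, P(Y|X=0) = (1/19, 18/19) → H(Y|X=0) = 0.29747
  X=1: P(X=1) = 1/2, P(Y|X=1) = (5/19, 14/19) → H(Y|X=1) = 0.83147
H(Y|X) = (1/2)·0.29747 + (1/2)·0.83147 = 0.5645 bits

H(X,Y) = -Σ_{x,y} P(x,y) log₂ P(x,y). Per-cell terms -P(x,y)·log₂P(x,y):
  X=0: 0.13810, 0.51063
  X=1: 0.38500, 0.53074
Sum of the 4 terms: H(X,Y) = 1.5645 bits

Chain rule check:
  H(X) + H(Y|X) = 1.0000 + 0.5645 = 1.5645 bits
  H(X,Y) = 1.5645 bits
✓ Chain rule verified.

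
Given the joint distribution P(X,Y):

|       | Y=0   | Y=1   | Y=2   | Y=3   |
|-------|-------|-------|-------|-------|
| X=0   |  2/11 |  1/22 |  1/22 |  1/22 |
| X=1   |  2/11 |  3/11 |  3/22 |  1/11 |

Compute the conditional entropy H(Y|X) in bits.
1.8177 bits

H(Y|X) = H(X,Y) - H(X)

H(X,Y) = -Σ_{x,y} P(x,y) log₂ P(x,y). Per-cell terms -P(x,y)·log₂P(x,y):
  X=0: 0.44717, 0.20270, 0.20270, 0.20270
  X=1: 0.44717, 0.51122, 0.39197, 0.31449
Sum of the 8 terms: H(X,Y) = 2.7201 bits

Marginal of X (row sums):
  P(X=0) = 2/11 + 1/22 + 1/22 + 1/22 = 7/22
  P(X=1) = 2/11 + 3/11 + 3/22 + 1/11 = 15/22
H(X) = -[(7/22)·log₂(7/22) + (15/22)·log₂(15/22)]
  = 0.52566 + 0.37673 = 0.9024 bits

H(Y|X) = H(X,Y) - H(X) = 2.7201 - 0.9024 = 1.8177 bits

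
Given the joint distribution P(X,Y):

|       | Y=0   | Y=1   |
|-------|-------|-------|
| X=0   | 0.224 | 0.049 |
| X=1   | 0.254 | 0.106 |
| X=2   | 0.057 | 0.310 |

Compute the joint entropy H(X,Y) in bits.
2.3015 bits

H(X,Y) = -Σ_{x,y} P(x,y) log₂ P(x,y). Per-cell terms -P(x,y)·log₂P(x,y):
  X=0: 0.4835, 0.2132
  X=1: 0.5022, 0.3432
  X=2: 0.2356, 0.5238
Sum of the 6 terms: H(X,Y) = 2.3015 bits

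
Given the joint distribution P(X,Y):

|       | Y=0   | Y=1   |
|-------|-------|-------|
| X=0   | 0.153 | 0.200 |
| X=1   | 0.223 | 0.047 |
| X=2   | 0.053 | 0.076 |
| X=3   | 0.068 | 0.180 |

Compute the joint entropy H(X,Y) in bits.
2.7851 bits

H(X,Y) = -Σ_{x,y} P(x,y) log₂ P(x,y). Per-cell terms -P(x,y)·log₂P(x,y):
  X=0: 0.4144, 0.4644
  X=1: 0.4828, 0.2073
  X=2: 0.2246, 0.2826
  X=3: 0.2637, 0.4453
Sum of the 8 terms: H(X,Y) = 2.7851 bits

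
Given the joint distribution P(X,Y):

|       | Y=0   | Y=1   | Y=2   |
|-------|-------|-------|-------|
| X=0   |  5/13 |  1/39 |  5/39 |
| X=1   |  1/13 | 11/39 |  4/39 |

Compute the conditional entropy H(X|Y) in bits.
0.6560 bits

H(X|Y) = H(X,Y) - H(Y)

H(X,Y) = -Σ_{x,y} P(x,y) log₂ P(x,y). Per-cell terms -P(x,y)·log₂P(x,y):
  X=0: 0.530197, 0.135523, 0.379933
  X=1: 0.284649, 0.515017, 0.336964
Sum of the 6 terms: H(X,Y) = 2.182283 bits

Marginal of Y (column sums):
  P(Y=0) = 5/13 + 1/13 = 6/13
  P(Y=1) = 1/39 + 11/39 = 4/13
  P(Y=2) = 5/39 + 4/39 = 3/13
H(Y) = -[(6/13)·log₂(6/13) + (4/13)·log₂(4/13) + (3/13)·log₂(3/13)]
  = 0.514836 + 0.523212 + 0.488187 = 1.526235 bits

H(X|Y) = H(X,Y) - H(Y) = 2.182283 - 1.526235 = 0.6560 bits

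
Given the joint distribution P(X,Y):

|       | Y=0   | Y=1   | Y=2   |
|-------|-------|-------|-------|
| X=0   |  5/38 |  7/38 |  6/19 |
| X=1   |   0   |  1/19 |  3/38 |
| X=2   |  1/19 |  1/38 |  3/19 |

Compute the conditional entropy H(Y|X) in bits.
1.3588 bits

H(Y|X) = H(X,Y) - H(X)

H(X,Y) = -Σ_{x,y} P(x,y) log₂ P(x,y). Per-cell terms -P(x,y)·log₂P(x,y):
  X=0: 0.385000, 0.449579, 0.525147
  X=1: 0.000000, 0.223575, 0.289181
  X=2: 0.223575, 0.138103, 0.420468
  (cells with P = 0 contribute 0)
Sum of the 9 terms: H(X,Y) = 2.65463 bits

Marginal of X (row sums):
  P(X=0) = 5/38 + 7/38 + 6/19 = 12/19
  P(X=1) = 0 + 1/19 + 3/38 = 5/38
  P(X=2) = 1/19 + 1/38 + 3/19 = 9/38
H(X) = -[(12/19)·log₂(12/19) + (5/38)·log₂(5/38) + (9/38)·log₂(9/38)]
  = 0.418715 + 0.385000 + 0.492158 = 1.29587 bits

H(Y|X) = H(X,Y) - H(X) = 2.65463 - 1.29587 = 1.3588 bits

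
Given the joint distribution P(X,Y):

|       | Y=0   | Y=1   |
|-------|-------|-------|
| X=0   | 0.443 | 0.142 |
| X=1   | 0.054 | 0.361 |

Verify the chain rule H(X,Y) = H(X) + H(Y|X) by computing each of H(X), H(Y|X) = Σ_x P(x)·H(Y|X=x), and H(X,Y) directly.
H(X) = 0.9791 bits, H(Y|X) = 0.6992 bits, H(X,Y) = 1.6783 bits

Marginal of X (row sums):
  P(X=0) = 0.443 + 0.142 = 0.585
  P(X=1) = 0.054 + 0.361 = 0.415
H(X) = -[0.585·log₂(0.585) + 0.415·log₂(0.415)]
  = 0.452493 + 0.526559 = 0.9791 bits

H(Y|X) = Σ_x P(x)·H(Y|X=x):
  X=0: P(X=0) = 0.585, P(Y|X=0) = (443/585, 142/585) → H(Y|X=0) = 0.799559
  X=1: P(X=1) = 0.415, P(Y|X=1) = (54/415, 361/415) → H(Y|X=1) = 0.557769
H(Y|X) = 0.585·0.799559 + 0.415·0.557769 = 0.6992 bits

H(X,Y) = -Σ_{x,y} P(x,y) log₂ P(x,y). Per-cell terms -P(x,y)·log₂P(x,y):
  X=0: 0.520357, 0.399877
  X=1: 0.227388, 0.530644
Sum of the 4 terms: H(X,Y) = 1.6783 bits

Chain rule check:
  H(X) + H(Y|X) = 0.9791 + 0.6992 = 1.6783 bits
  H(X,Y) = 1.6783 bits
✓ Chain rule verified.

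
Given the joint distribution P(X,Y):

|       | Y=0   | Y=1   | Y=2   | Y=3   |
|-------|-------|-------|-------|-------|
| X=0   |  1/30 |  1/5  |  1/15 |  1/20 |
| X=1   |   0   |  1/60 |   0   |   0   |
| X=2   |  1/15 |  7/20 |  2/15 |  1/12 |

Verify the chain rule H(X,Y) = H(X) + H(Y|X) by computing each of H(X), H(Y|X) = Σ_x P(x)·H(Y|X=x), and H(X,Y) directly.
H(X) = 1.0459 bits, H(Y|X) = 1.6340 bits, H(X,Y) = 2.6798 bits

Marginal of X (row sums):
  P(X=0) = 1/30 + 1/5 + 1/15 + 1/20 = 7/20
  P(X=1) = 0 + 1/60 + 0 + 0 = 1/60
  P(X=2) = 1/15 + 7/20 + 2/15 + 1/12 = 19/30
H(X) = -[(7/20)·log₂(7/20) + (1/60)·log₂(1/60) + (19/30)·log₂(19/30)]
  = 0.530101 + 0.098448 + 0.417343 = 1.0459 bits

H(Y|X) = Σ_x P(x)·H(Y|X=x):
  X=0: P(X=0) = 7/20, P(Y|X=0) = (2/21, 4/7, 4/21, 1/7) → H(Y|X=0) = 1.641154
  X=1: P(X=1) = 1/60, P(Y|X=1) = (0, 1, 0, 0) → H(Y|X=1) = 0.000000
  X=2: P(X=2) = 19/30, P(Y|X=2) = (2/19, 21/38, 4/19, 5/38) → H(Y|X=2) = 1.672972
H(Y|X) = (7/20)·1.641154 + (1/60)·0.000000 + (19/30)·1.672972 = 1.6340 bits

H(X,Y) = -Σ_{x,y} P(x,y) log₂ P(x,y). Per-cell terms -P(x,y)·log₂P(x,y):
  X=0: 0.163563, 0.464386, 0.260459, 0.216096
  X=1: 0.000000, 0.098448, 0.000000, 0.000000
  X=2: 0.260459, 0.530101, 0.387585, 0.298747
  (cells with P = 0 contribute 0)
Sum of the 12 terms: H(X,Y) = 2.6798 bits

Chain rule check:
  H(X) + H(Y|X) = 1.0459 + 1.6340 = 2.6799 bits
  H(X,Y) = 2.6798 bits
✓ Chain rule verified (Δ = 0.0001 is 4-dp rounding noise: each of the three values was rounded independently).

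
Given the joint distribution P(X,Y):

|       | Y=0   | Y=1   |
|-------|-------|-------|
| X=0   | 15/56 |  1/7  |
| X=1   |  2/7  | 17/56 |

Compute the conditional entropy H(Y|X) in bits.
0.9717 bits

H(Y|X) = H(X,Y) - H(X)

H(X,Y) = -Σ_{x,y} P(x,y) log₂ P(x,y). Per-cell terms -P(x,y)·log₂P(x,y):
  X=0: 0.50905, 0.40105
  X=1: 0.51639, 0.52211
Sum of the 4 terms: H(X,Y) = 1.9486 bits

Marginal of X (row sums):
  P(X=0) = 15/56 + 1/7 = 23/56
  P(X=1) = 2/7 + 17/56 = 33/56
H(X) = -[(23/56)·log₂(23/56) + (33/56)·log₂(33/56)]
  = 0.52727 + 0.44960 = 0.9769 bits

H(Y|X) = H(X,Y) - H(X) = 1.9486 - 0.9769 = 0.9717 bits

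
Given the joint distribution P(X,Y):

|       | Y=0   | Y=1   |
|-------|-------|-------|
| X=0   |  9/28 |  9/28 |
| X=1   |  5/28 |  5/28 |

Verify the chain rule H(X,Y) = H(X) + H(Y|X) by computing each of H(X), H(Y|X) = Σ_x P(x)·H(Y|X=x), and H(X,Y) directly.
H(X) = 0.9403 bits, H(Y|X) = 1.0000 bits, H(X,Y) = 1.9403 bits

Marginal of X (row sums):
  P(X=0) = 9/28 + 9/28 = 9/14
  P(X=1) = 5/28 + 5/28 = 5/14
H(X) = -[(9/14)·log₂(9/14) + (5/14)·log₂(5/14)]
  = 0.40978 + 0.53051 = 0.9403 bits

H(Y|X) = Σ_x P(x)·H(Y|X=x):
  X=0: P(X=0) = 9/14, P(Y|X=0) = (1/2, 1/2) → H(Y|X=0) = 1.00000
  X=1: P(X=1) = 5/14, P(Y|X=1) = (1/2, 1/2) → H(Y|X=1) = 1.00000
H(Y|X) = (9/14)·1.00000 + (5/14)·1.00000 = 1.0000 bits

H(X,Y) = -Σ_{x,y} P(x,y) log₂ P(x,y). Per-cell terms -P(x,y)·log₂P(x,y):
  X=0: 0.52632, 0.52632
  X=1: 0.44383, 0.44383
Sum of the 4 terms: H(X,Y) = 1.9403 bits

Chain rule check:
  H(X) + H(Y|X) = 0.9403 + 1.0000 = 1.9403 bits
  H(X,Y) = 1.9403 bits
✓ Chain rule verified.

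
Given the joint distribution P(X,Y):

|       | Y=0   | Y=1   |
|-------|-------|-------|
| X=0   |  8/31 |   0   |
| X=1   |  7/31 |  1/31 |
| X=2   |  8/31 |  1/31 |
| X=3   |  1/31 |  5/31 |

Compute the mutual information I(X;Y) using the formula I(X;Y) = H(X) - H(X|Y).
0.3584 bits

I(X;Y) = H(X) - H(X|Y)

Marginal of X (row sums):
  P(X=0) = 8/31 + 0 = 8/31
  P(X=1) = 7/31 + 1/31 = 8/31
  P(X=2) = 8/31 + 1/31 = 9/31
  P(X=3) = 1/31 + 5/31 = 6/31
H(X) = -[(8/31)·log₂(8/31) + (8/31)·log₂(8/31) + (9/31)·log₂(9/31) + (6/31)·log₂(6/31)]
  = 0.5043 + 0.5043 + 0.5180 + 0.4586 = 1.9852 bits

Marginal of Y (column sums):
  P(Y=0) = 8/31 + 7/31 + 8/31 + 1/31 = 24/31
  P(Y=1) = 0 + 1/31 + 1/31 + 5/31 = 7/31
H(X|Y) = Σ_y P(y)·H(X|Y=y):
  Y=0: P(Y=0) = 24/31, P(X|Y=0) = (1/3, 7/24, 1/3, 1/24) → H(X|Y=0) = 1.7662
  Y=1: P(Y=1) = 7/31, P(X|Y=1) = (0, 1/7, 1/7, 5/7) → H(X|Y=1) = 1.1488
H(X|Y) = (24/31)·1.7662 + (7/31)·1.1488 = 1.6268 bits

I(X;Y) = H(X) - H(X|Y) = 1.9852 - 1.6268 = 0.3584 bits

Cross-check via I(X;Y) = H(X) + H(Y) - H(X,Y): computing H(Y) from the column sums and H(X,Y) from the 8 cells in the same way gives H(Y) = 0.7706 bits and H(X,Y) = 2.3974 bits, so
I(X;Y) = 1.9852 + 0.7706 - 2.3974 = 0.3584 bits ✓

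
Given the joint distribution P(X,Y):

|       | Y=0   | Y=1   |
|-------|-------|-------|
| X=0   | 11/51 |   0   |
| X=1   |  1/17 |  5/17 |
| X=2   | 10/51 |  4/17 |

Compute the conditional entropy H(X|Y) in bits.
1.1916 bits

H(X|Y) = H(X,Y) - H(Y)

H(X,Y) = -Σ_{x,y} P(x,y) log₂ P(x,y). Per-cell terms -P(x,y)·log₂P(x,y):
  X=0: 0.4773, 0.0000
  X=1: 0.2404, 0.5193
  X=2: 0.4609, 0.4912
  (cells with P = 0 contribute 0)
Sum of the 6 terms: H(X,Y) = 2.1891 bits

Marginal of Y (column sums):
  P(Y=0) = 11/51 + 1/17 + 10/51 = 8/17
  P(Y=1) = 0 + 5/17 + 4/17 = 9/17
H(Y) = -[(8/17)·log₂(8/17) + (9/17)·log₂(9/17)]
  = 0.5117 + 0.4858 = 0.9975 bits

H(X|Y) = H(X,Y) - H(Y) = 2.1891 - 0.9975 = 1.1916 bits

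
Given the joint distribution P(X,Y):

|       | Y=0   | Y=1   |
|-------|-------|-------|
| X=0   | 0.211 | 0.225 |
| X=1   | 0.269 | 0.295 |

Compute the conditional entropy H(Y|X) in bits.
0.9988 bits

H(Y|X) = H(X,Y) - H(X)

H(X,Y) = -Σ_{x,y} P(x,y) log₂ P(x,y). Per-cell terms -P(x,y)·log₂P(x,y):
  X=0: 0.47363, 0.48420
  X=1: 0.50957, 0.51956
Sum of the 4 terms: H(X,Y) = 1.98696 bits

Marginal of X (row sums):
  P(X=0) = 0.211 + 0.225 = 0.436
  P(X=1) = 0.269 + 0.295 = 0.564
H(X) = -[0.436·log₂(0.436) + 0.564·log₂(0.564)]
  = 0.52215 + 0.46600 = 0.98815 bits

H(Y|X) = H(X,Y) - H(X) = 1.98696 - 0.98815 = 0.9988 bits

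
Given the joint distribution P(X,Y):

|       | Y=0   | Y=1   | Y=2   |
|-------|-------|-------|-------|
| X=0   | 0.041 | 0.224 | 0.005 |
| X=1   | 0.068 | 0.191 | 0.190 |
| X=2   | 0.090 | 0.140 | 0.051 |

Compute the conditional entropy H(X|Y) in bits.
1.3818 bits

H(X|Y) = H(X,Y) - H(Y)

H(X,Y) = -Σ_{x,y} P(x,y) log₂ P(x,y). Per-cell terms -P(x,y)·log₂P(x,y):
  X=0: 0.18894, 0.48349, 0.03822
  X=1: 0.26373, 0.45618, 0.45523
  X=2: 0.31265, 0.39711, 0.21896
Sum of the 9 terms: H(X,Y) = 2.8145 bits

Marginal of Y (column sums):
  P(Y=0) = 0.041 + 0.068 + 0.090 = 0.199
  P(Y=1) = 0.224 + 0.191 + 0.140 = 0.555
  P(Y=2) = 0.005 + 0.190 + 0.051 = 0.246
H(Y) = -[0.199·log₂(0.199) + 0.555·log₂(0.555) + 0.246·log₂(0.246)]
  = 0.46350 + 0.47144 + 0.49772 = 1.4327 bits

H(X|Y) = H(X,Y) - H(Y) = 2.8145 - 1.4327 = 1.3818 bits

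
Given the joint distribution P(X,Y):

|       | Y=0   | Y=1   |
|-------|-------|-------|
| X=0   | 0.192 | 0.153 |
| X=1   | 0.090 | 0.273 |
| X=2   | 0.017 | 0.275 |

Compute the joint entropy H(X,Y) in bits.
2.3076 bits

H(X,Y) = -Σ_{x,y} P(x,y) log₂ P(x,y). Per-cell terms -P(x,y)·log₂P(x,y):
  X=0: 0.4571, 0.4144
  X=1: 0.3127, 0.5113
  X=2: 0.0999, 0.5122
Sum of the 6 terms: H(X,Y) = 2.3076 bits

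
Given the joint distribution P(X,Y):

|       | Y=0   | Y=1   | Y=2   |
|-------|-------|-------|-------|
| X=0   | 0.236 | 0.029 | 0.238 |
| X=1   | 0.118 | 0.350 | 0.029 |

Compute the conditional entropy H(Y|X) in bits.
1.1747 bits

H(Y|X) = H(X,Y) - H(X)

H(X,Y) = -Σ_{x,y} P(x,y) log₂ P(x,y). Per-cell terms -P(x,y)·log₂P(x,y):
  X=0: 0.49162, 0.14813, 0.49289
  X=1: 0.36381, 0.53010, 0.14813
Sum of the 6 terms: H(X,Y) = 2.1747 bits

Marginal of X (row sums):
  P(X=0) = 0.236 + 0.029 + 0.238 = 0.503
  P(X=1) = 0.118 + 0.350 + 0.029 = 0.497
H(X) = -[0.503·log₂(0.503) + 0.497·log₂(0.497)]
  = 0.49866 + 0.50132 = 1.0000 bits

H(Y|X) = H(X,Y) - H(X) = 2.1747 - 1.0000 = 1.1747 bits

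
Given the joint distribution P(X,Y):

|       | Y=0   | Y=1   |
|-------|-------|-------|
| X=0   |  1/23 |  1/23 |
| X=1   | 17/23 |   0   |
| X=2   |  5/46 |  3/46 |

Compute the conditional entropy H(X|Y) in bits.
0.8246 bits

H(X|Y) = H(X,Y) - H(Y)

H(X,Y) = -Σ_{x,y} P(x,y) log₂ P(x,y). Per-cell terms -P(x,y)·log₂P(x,y):
  X=0: 0.1967, 0.1967
  X=1: 0.3223, 0.0000
  X=2: 0.3480, 0.2569
  (cells with P = 0 contribute 0)
Sum of the 6 terms: H(X,Y) = 1.3206 bits

Marginal of Y (column sums):
  P(Y=0) = 1/23 + 17/23 + 5/46 = 41/46
  P(Y=1) = 1/23 + 0 + 3/46 = 5/46
H(Y) = -[(41/46)·log₂(41/46) + (5/46)·log₂(5/46)]
  = 0.1480 + 0.3480 = 0.4960 bits

H(X|Y) = H(X,Y) - H(Y) = 1.3206 - 0.4960 = 0.8246 bits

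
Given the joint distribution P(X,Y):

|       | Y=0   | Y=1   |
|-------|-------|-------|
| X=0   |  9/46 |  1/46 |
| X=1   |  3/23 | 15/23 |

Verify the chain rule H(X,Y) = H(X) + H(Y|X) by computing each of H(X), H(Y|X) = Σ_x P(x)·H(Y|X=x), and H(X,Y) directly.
H(X) = 0.7554 bits, H(Y|X) = 0.6107 bits, H(X,Y) = 1.3660 bits

Marginal of X (row sums):
  P(X=0) = 9/46 + 1/46 = 5/23
  P(X=1) = 3/23 + 15/23 = 18/23
H(X) = -[(5/23)·log₂(5/23) + (18/23)·log₂(18/23)]
  = 0.478616 + 0.276759 = 0.7554 bits

H(Y|X) = Σ_x P(x)·H(Y|X=x):
  X=0: P(X=0) = 5/23, P(Y|X=0) = (9/10, 1/10) → H(Y|X=0) = 0.468996
  X=1: P(X=1) = 18/23, P(Y|X=1) = (1/6, 5/6) → H(Y|X=1) = 0.650022
H(Y|X) = (5/23)·0.468996 + (18/23)·0.650022 = 0.6107 bits

H(X,Y) = -Σ_{x,y} P(x,y) log₂ P(x,y). Per-cell terms -P(x,y)·log₂P(x,y):
  X=0: 0.460494, 0.120077
  X=1: 0.383296, 0.402177
Sum of the 4 terms: H(X,Y) = 1.3660 bits

Chain rule check:
  H(X) + H(Y|X) = 0.7554 + 0.6107 = 1.3661 bits
  H(X,Y) = 1.3660 bits
✓ Chain rule verified (Δ = 0.0001 is 4-dp rounding noise: each of the three values was rounded independently).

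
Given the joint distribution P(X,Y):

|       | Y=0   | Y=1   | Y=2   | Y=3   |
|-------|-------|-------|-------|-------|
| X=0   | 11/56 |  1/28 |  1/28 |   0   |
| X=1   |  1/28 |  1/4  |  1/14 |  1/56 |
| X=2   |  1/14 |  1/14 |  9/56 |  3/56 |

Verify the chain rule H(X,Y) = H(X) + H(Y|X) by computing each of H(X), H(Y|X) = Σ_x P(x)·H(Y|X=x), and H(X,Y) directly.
H(X) = 1.5702 bits, H(Y|X) = 1.4757 bits, H(X,Y) = 3.0459 bits

Marginal of X (row sums):
  P(X=0) = 11/56 + 1/28 + 1/28 + 0 = 15/56
  P(X=1) = 1/28 + 1/4 + 1/14 + 1/56 = 3/8
  P(X=2) = 1/14 + 1/14 + 9/56 + 3/56 = 5/14
H(X) = -[(15/56)·log₂(15/56) + (3/8)·log₂(3/8) + (5/14)·log₂(5/14)]
  = 0.50905 + 0.53064 + 0.53051 = 1.5702 bits

H(Y|X) = Σ_x P(x)·H(Y|X=x):
  X=0: P(X=0) = 15/56, P(Y|X=0) = (11/15, 2/15, 2/15, 0) → H(Y|X=0) = 1.10331
  X=1: P(X=1) = 3/8, P(Y|X=1) = (2/21, 2/3, 4/21, 1/21) → H(Y|X=1) = 1.37789
  X=2: P(X=2) = 5/14, P(Y|X=2) = (1/5, 1/5, 9/20, 3/20) → H(Y|X=2) = 1.85772
H(Y|X) = (15/56)·1.10331 + (3/8)·1.37789 + (5/14)·1.85772 = 1.4757 bits

H(X,Y) = -Σ_{x,y} P(x,y) log₂ P(x,y). Per-cell terms -P(x,y)·log₂P(x,y):
  X=0: 0.46120, 0.17169, 0.17169, 0.00000
  X=1: 0.17169, 0.50000, 0.27195, 0.10370
  X=2: 0.27195, 0.27195, 0.42387, 0.22620
  (cells with P = 0 contribute 0)
Sum of the 12 terms: H(X,Y) = 3.0459 bits

Chain rule check:
  H(X) + H(Y|X) = 1.5702 + 1.4757 = 3.0459 bits
  H(X,Y) = 3.0459 bits
✓ Chain rule verified.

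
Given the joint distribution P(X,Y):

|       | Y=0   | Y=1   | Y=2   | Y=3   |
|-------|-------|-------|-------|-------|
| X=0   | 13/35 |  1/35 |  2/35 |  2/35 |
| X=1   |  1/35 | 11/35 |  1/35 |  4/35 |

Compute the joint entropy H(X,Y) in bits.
2.3247 bits

H(X,Y) = -Σ_{x,y} P(x,y) log₂ P(x,y). Per-cell terms -P(x,y)·log₂P(x,y):
  X=0: 0.53071, 0.14655, 0.23596, 0.23596
  X=1: 0.14655, 0.52481, 0.14655, 0.35763
Sum of the 8 terms: H(X,Y) = 2.3247 bits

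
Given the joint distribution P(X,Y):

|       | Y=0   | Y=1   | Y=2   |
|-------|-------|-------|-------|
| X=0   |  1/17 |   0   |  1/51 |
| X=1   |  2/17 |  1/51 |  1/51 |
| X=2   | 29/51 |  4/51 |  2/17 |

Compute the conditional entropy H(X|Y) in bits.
0.9877 bits

H(X|Y) = H(X,Y) - H(Y)

H(X,Y) = -Σ_{x,y} P(x,y) log₂ P(x,y). Per-cell terms -P(x,y)·log₂P(x,y):
  X=0: 0.24044, 0.00000, 0.11122
  X=1: 0.36323, 0.11122, 0.11122
  X=2: 0.46312, 0.28803, 0.36323
  (cells with P = 0 contribute 0)
Sum of the 9 terms: H(X,Y) = 2.0517 bits

Marginal of Y (column sums):
  P(Y=0) = 1/17 + 2/17 + 29/51 = 38/51
  P(Y=1) = 0 + 1/51 + 4/51 = 5/51
  P(Y=2) = 1/51 + 1/51 + 2/17 = 8/51
H(Y) = -[(38/51)·log₂(38/51) + (5/51)·log₂(5/51) + (8/51)·log₂(8/51)]
  = 0.31629 + 0.32848 + 0.41920 = 1.0640 bits

H(X|Y) = H(X,Y) - H(Y) = 2.0517 - 1.0640 = 0.9877 bits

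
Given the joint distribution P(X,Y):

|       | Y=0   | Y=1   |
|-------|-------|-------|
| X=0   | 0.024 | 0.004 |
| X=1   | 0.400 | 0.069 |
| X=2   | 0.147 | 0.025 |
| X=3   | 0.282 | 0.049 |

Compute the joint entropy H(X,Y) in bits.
2.2238 bits

H(X,Y) = -Σ_{x,y} P(x,y) log₂ P(x,y). Per-cell terms -P(x,y)·log₂P(x,y):
  X=0: 0.1291, 0.0319
  X=1: 0.5288, 0.2662
  X=2: 0.4066, 0.1330
  X=3: 0.5150, 0.2132
Sum of the 8 terms: H(X,Y) = 2.2238 bits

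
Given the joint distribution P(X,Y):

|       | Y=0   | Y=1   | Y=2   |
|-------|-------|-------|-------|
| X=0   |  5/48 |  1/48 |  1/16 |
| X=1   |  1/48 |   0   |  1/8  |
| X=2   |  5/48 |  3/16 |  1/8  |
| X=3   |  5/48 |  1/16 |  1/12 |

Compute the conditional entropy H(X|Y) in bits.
1.6860 bits

H(X|Y) = H(X,Y) - H(Y)

H(X,Y) = -Σ_{x,y} P(x,y) log₂ P(x,y). Per-cell terms -P(x,y)·log₂P(x,y):
  X=0: 0.339899, 0.116353, 0.250000
  X=1: 0.116353, 0.000000, 0.375000
  X=2: 0.339899, 0.452820, 0.375000
  X=3: 0.339899, 0.250000, 0.298747
  (cells with P = 0 contribute 0)
Sum of the 12 terms: H(X,Y) = 3.25397 bits

Marginal of Y (column sums):
  P(Y=0) = 5/48 + 1/48 + 5/48 + 5/48 = 1/3
  P(Y=1) = 1/48 + 0 + 3/16 + 1/16 = 13/48
  P(Y=2) = 1/16 + 1/8 + 1/8 + 1/12 = 19/48
H(Y) = -[(1/3)·log₂(1/3) + (13/48)·log₂(13/48) + (19/48)·log₂(19/48)]
  = 0.528321 + 0.510392 + 0.529243 = 1.56796 bits

H(X|Y) = H(X,Y) - H(Y) = 3.25397 - 1.56796 = 1.6860 bits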